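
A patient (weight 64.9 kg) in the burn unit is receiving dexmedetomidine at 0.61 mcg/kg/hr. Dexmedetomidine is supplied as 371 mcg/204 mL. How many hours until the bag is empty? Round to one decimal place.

Dose = 0.61 mcg/kg/hr × 64.9 kg = 39.589 mcg/hr
Concentration = 371 mcg ÷ 204 mL = 1.818627 mcg/mL
Rate = 39.589 mcg/hr ÷ 1.818627 mcg/mL = 21.76861 mL/hr
Duration = 204 mL ÷ 21.76861 mL/hr = 9.37129 hr

9.4 hours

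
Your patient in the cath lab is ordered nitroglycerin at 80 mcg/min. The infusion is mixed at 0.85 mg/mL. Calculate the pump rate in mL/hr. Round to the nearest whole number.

80 mcg/min × 60 min/hr = 4800 mcg/hr
Concentration = 0.85 mg/mL = 850 mcg/mL
Rate = 4800 mcg/hr ÷ 850 mcg/mL = 5.647059 mL/hr

6 mL/hr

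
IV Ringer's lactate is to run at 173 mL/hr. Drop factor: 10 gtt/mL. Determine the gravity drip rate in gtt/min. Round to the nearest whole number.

29 gtt/min

173 mL/hr ÷ 60 min/hr = 2.883333 mL/min
2.883333 mL/min × 10 gtt/mL = 28.83333 gtt/min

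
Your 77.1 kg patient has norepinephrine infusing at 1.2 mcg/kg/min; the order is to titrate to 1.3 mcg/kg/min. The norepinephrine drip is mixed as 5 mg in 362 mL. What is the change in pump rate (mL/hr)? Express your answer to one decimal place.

At the current dose:
Dose = 1.2 mcg/kg/min × 77.1 kg = 92.52 mcg/min
92.52 mcg/min × 60 min/hr = 5551.2 mcg/hr
Concentration = 5 mg ÷ 362 mL = 0.01381215 mg/mL = 13.81215 mcg/mL
Rate = 5551.2 mcg/hr ÷ 13.81215 mcg/mL = 401.9069 mL/hr
At the new dose:
Dose = 1.3 mcg/kg/min × 77.1 kg = 100.23 mcg/min
100.23 mcg/min × 60 min/hr = 6013.8 mcg/hr
Rate = 6013.8 mcg/hr ÷ 13.81215 mcg/mL = 435.3991 mL/hr
Change = 435.3991 − 401.9069 = 33.49224 mL/hr → 33.49224 mL/hr increase

33.5 mL/hr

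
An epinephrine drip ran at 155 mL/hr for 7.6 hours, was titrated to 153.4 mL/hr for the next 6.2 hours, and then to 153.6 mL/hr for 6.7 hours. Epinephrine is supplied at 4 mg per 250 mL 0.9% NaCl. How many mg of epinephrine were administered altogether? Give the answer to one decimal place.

50.5 mg

Concentration = 4 mg ÷ 250 mL = 0.016 mg/mL
Stage 1: 155 mL/hr × 7.6 hr = 1178 mL → 1178 mL × 0.016 mg/mL = 18.848 mg
Stage 2: 153.4 mL/hr × 6.2 hr = 951.08 mL → 951.08 mL × 0.016 mg/mL = 15.21728 mg
Stage 3: 153.6 mL/hr × 6.7 hr = 1029.12 mL → 1029.12 mL × 0.016 mg/mL = 16.46592 mg
Total = 18.848 + 15.21728 + 16.46592 = 50.5312 mg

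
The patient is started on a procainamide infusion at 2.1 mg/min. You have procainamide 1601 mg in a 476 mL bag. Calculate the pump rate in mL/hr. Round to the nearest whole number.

2.1 mg/min × 60 min/hr = 126 mg/hr
Concentration = 1601 mg ÷ 476 mL = 3.363445 mg/mL
Rate = 126 mg/hr ÷ 3.363445 mg/mL = 37.46159 mL/hr

37 mL/hr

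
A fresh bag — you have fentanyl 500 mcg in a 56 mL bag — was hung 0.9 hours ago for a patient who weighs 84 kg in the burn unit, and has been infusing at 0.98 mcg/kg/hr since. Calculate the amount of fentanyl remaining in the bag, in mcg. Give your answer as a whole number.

Dose = 0.98 mcg/kg/hr × 84 kg = 82.32 mcg/hr
Concentration = 500 mcg ÷ 56 mL = 8.928571 mcg/mL
Rate = 82.32 mcg/hr ÷ 8.928571 mcg/mL = 9.21984 mL/hr
Volume infused = 9.21984 mL/hr × 0.9 hr = 8.297856 mL
Volume remaining = 56 − 8.297856 = 47.70214 mL
Drug remaining = 47.70214 mL × 8.928571 mcg/mL = 425.912 mcg

426 mcg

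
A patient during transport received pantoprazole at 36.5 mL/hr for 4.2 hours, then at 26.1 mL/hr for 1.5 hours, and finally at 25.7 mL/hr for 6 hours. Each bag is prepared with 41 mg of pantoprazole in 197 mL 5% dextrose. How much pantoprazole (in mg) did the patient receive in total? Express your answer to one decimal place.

Concentration = 41 mg ÷ 197 mL = 0.2081218 mg/mL
Stage 1: 36.5 mL/hr × 4.2 hr = 153.3 mL → 153.3 mL × 0.2081218 mg/mL = 31.90508 mg
Stage 2: 26.1 mL/hr × 1.5 hr = 39.15 mL → 39.15 mL × 0.2081218 mg/mL = 8.14797 mg
Stage 3: 25.7 mL/hr × 6 hr = 154.2 mL → 154.2 mL × 0.2081218 mg/mL = 32.09239 mg
Total = 31.90508 + 8.14797 + 32.09239 = 72.14543 mg

72.1 mg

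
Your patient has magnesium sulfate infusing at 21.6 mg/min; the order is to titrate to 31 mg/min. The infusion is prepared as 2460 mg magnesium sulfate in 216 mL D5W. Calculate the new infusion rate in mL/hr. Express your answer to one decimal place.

163.3 mL/hr

31 mg/min × 60 min/hr = 1860 mg/hr
Concentration = 2460 mg ÷ 216 mL = 11.38889 mg/mL
Rate = 1860 mg/hr ÷ 11.38889 mg/mL = 163.3171 mL/hr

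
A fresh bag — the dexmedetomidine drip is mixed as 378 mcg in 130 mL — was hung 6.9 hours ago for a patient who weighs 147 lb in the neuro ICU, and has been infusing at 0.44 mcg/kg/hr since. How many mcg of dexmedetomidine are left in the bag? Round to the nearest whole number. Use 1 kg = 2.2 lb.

Weight = 147 lb ÷ 2.2 lb/kg = 66.81818 kg
Dose = 0.44 mcg/kg/hr × 66.81818 kg = 29.4 mcg/hr
Concentration = 378 mcg ÷ 130 mL = 2.907692 mcg/mL
Rate = 29.4 mcg/hr ÷ 2.907692 mcg/mL = 10.11111 mL/hr
Volume infused = 10.11111 mL/hr × 6.9 hr = 69.76667 mL
Volume remaining = 130 − 69.76667 = 60.23333 mL
Drug remaining = 60.23333 mL × 2.907692 mcg/mL = 175.14 mcg

175 mcg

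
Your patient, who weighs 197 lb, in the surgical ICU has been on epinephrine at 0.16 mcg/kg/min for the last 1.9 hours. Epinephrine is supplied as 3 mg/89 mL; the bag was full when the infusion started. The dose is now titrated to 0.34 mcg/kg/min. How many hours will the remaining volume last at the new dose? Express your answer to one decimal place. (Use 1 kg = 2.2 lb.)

Initial rate:
Weight = 197 lb ÷ 2.2 lb/kg = 89.54545 kg
Dose = 0.16 mcg/kg/min × 89.54545 kg = 14.32727 mcg/min
14.32727 mcg/min × 60 min/hr = 859.6364 mcg/hr
Concentration = 3 mg ÷ 89 mL = 0.03370787 mg/mL = 33.70787 mcg/mL
Rate = 859.6364 mcg/hr ÷ 33.70787 mcg/mL = 25.50255 mL/hr
Volume infused so far = 25.50255 mL/hr × 1.9 hr = 48.45484 mL
Volume remaining = 89 − 48.45484 = 40.54516 mL
New rate:
Dose = 0.34 mcg/kg/min × 89.54545 kg = 30.44545 mcg/min
30.44545 mcg/min × 60 min/hr = 1826.727 mcg/hr
Rate = 1826.727 mcg/hr ÷ 33.70787 mcg/mL = 54.19291 mL/hr
Time remaining = 40.54516 mL ÷ 54.19291 mL/hr = 0.7481636 hr

0.7 hours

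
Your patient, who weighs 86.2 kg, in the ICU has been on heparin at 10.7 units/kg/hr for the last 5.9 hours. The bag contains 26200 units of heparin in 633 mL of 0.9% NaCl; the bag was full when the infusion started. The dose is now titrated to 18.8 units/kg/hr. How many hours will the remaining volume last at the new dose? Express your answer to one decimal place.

12.8 hours

Initial rate:
Dose = 10.7 units/kg/hr × 86.2 kg = 922.34 units/hr
Concentration = 26200 units ÷ 633 mL = 41.39021 units/mL
Rate = 922.34 units/hr ÷ 41.39021 units/mL = 22.28402 mL/hr
Volume infused so far = 22.28402 mL/hr × 5.9 hr = 131.4757 mL
Volume remaining = 633 − 131.4757 = 501.5243 mL
New rate:
Dose = 18.8 units/kg/hr × 86.2 kg = 1620.56 units/hr
Rate = 1620.56 units/hr ÷ 41.39021 units/mL = 39.15322 mL/hr
Time remaining = 501.5243 mL ÷ 39.15322 mL/hr = 12.80927 hr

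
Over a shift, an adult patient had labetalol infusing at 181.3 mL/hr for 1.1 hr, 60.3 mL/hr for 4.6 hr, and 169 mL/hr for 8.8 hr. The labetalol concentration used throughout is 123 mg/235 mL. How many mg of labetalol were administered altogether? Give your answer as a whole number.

Concentration = 123 mg ÷ 235 mL = 0.5234043 mg/mL
Stage 1: 181.3 mL/hr × 1.1 hr = 199.43 mL → 199.43 mL × 0.5234043 mg/mL = 104.3825 mg
Stage 2: 60.3 mL/hr × 4.6 hr = 277.38 mL → 277.38 mL × 0.5234043 mg/mL = 145.1819 mg
Stage 3: 169 mL/hr × 8.8 hr = 1487.2 mL → 1487.2 mL × 0.5234043 mg/mL = 778.4068 mg
Total = 104.3825 + 145.1819 + 778.4068 = 1027.971 mg

1028 mg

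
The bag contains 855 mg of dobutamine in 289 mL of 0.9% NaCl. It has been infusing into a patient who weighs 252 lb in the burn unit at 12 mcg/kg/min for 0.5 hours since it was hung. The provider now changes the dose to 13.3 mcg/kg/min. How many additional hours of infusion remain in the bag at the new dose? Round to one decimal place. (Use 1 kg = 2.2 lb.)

Initial rate:
Weight = 252 lb ÷ 2.2 lb/kg = 114.5455 kg
Dose = 12 mcg/kg/min × 114.5455 kg = 1374.545 mcg/min
1374.545 mcg/min × 60 min/hr = 82472.73 mcg/hr
Concentration = 855 mg ÷ 289 mL = 2.958478 mg/mL = 2958.478 mcg/mL
Rate = 82472.73 mcg/hr ÷ 2958.478 mcg/mL = 27.87675 mL/hr
Volume infused so far = 27.87675 mL/hr × 0.5 hr = 13.93837 mL
Volume remaining = 289 − 13.93837 = 275.0616 mL
New rate:
Dose = 13.3 mcg/kg/min × 114.5455 kg = 1523.455 mcg/min
1523.455 mcg/min × 60 min/hr = 91407.27 mcg/hr
Rate = 91407.27 mcg/hr ÷ 2958.478 mcg/mL = 30.89673 mL/hr
Time remaining = 275.0616 mL ÷ 30.89673 mL/hr = 8.902614 hr

8.9 hours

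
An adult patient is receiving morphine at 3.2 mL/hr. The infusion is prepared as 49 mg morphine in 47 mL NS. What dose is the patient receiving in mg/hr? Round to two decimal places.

Concentration = 49 mg ÷ 47 mL = 1.042553 mg/mL
Drug rate = 3.2 mL/hr × 1.042553 mg/mL = 3.33617 mg/hr

3.34 mg/hr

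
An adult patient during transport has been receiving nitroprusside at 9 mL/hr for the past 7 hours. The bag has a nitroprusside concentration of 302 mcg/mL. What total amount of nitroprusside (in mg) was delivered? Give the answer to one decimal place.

19.0 mg

Drug rate = 9 mL/hr × 302 mcg/mL = 2718 mcg/hr
Total = 2718 mcg/hr × 7 hr = 19026 mcg = 19.026 mg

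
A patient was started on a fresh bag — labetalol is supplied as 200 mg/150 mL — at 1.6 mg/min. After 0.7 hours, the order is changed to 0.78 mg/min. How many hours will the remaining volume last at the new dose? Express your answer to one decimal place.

Initial rate:
1.6 mg/min × 60 min/hr = 96 mg/hr
Concentration = 200 mg ÷ 150 mL = 1.333333 mg/mL
Rate = 96 mg/hr ÷ 1.333333 mg/mL = 72 mL/hr
Volume infused so far = 72 mL/hr × 0.7 hr = 50.4 mL
Volume remaining = 150 − 50.4 = 99.6 mL
New rate:
0.78 mg/min × 60 min/hr = 46.8 mg/hr
Rate = 46.8 mg/hr ÷ 1.333333 mg/mL = 35.1 mL/hr
Time remaining = 99.6 mL ÷ 35.1 mL/hr = 2.837607 hr

2.8 hours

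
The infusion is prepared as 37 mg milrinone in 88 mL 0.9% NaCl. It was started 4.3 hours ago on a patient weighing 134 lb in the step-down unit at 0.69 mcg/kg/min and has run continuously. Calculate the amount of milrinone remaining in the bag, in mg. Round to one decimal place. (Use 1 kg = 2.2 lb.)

26.2 mg

Weight = 134 lb ÷ 2.2 lb/kg = 60.90909 kg
Dose = 0.69 mcg/kg/min × 60.90909 kg = 42.02727 mcg/min
42.02727 mcg/min × 60 min/hr = 2521.636 mcg/hr
Concentration = 37 mg ÷ 88 mL = 0.4204545 mg/mL = 420.4545 mcg/mL
Rate = 2521.636 mcg/hr ÷ 420.4545 mcg/mL = 5.997405 mL/hr
Volume infused = 5.997405 mL/hr × 4.3 hr = 25.78884 mL
Volume remaining = 88 − 25.78884 = 62.21116 mL
Drug remaining = 62.21116 mL × 420.4545 mcg/mL = 26156.96 mcg = 26.15696 mg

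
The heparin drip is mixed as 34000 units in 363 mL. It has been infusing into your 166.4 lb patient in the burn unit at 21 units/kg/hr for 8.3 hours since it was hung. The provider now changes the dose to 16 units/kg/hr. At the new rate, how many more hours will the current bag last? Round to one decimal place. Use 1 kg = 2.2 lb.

17.2 hours

Initial rate:
Weight = 166.4 lb ÷ 2.2 lb/kg = 75.63636 kg
Dose = 21 units/kg/hr × 75.63636 kg = 1588.364 units/hr
Concentration = 34000 units ÷ 363 mL = 93.66391 units/mL
Rate = 1588.364 units/hr ÷ 93.66391 units/mL = 16.95812 mL/hr
Volume infused so far = 16.95812 mL/hr × 8.3 hr = 140.7524 mL
Volume remaining = 363 − 140.7524 = 222.2476 mL
New rate:
Dose = 16 units/kg/hr × 75.63636 kg = 1210.182 units/hr
Rate = 1210.182 units/hr ÷ 93.66391 units/mL = 12.92047 mL/hr
Time remaining = 222.2476 mL ÷ 12.92047 mL/hr = 17.2012 hr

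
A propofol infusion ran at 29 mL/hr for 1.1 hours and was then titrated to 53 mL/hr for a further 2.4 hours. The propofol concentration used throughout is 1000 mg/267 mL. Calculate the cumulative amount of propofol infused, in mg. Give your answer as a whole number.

Concentration = 1000 mg ÷ 267 mL = 3.745318 mg/mL
Stage 1: 29 mL/hr × 1.1 hr = 31.9 mL → 31.9 mL × 3.745318 mg/mL = 119.4757 mg
Stage 2: 53 mL/hr × 2.4 hr = 127.2 mL → 127.2 mL × 3.745318 mg/mL = 476.4045 mg
Total = 119.4757 + 476.4045 = 595.8801 mg

596 mg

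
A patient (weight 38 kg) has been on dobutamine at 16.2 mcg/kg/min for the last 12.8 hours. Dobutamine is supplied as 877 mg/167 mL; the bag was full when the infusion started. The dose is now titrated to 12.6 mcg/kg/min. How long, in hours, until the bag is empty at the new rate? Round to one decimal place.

14.1 hours

Initial rate:
Dose = 16.2 mcg/kg/min × 38 kg = 615.6 mcg/min
615.6 mcg/min × 60 min/hr = 36936 mcg/hr
Concentration = 877 mg ÷ 167 mL = 5.251497 mg/mL = 5251.497 mcg/mL
Rate = 36936 mcg/hr ÷ 5251.497 mcg/mL = 7.033423 mL/hr
Volume infused so far = 7.033423 mL/hr × 12.8 hr = 90.02781 mL
Volume remaining = 167 − 90.02781 = 76.97219 mL
New rate:
Dose = 12.6 mcg/kg/min × 38 kg = 478.8 mcg/min
478.8 mcg/min × 60 min/hr = 28728 mcg/hr
Rate = 28728 mcg/hr ÷ 5251.497 mcg/mL = 5.47044 mL/hr
Time remaining = 76.97219 mL ÷ 5.47044 mL/hr = 14.07057 hr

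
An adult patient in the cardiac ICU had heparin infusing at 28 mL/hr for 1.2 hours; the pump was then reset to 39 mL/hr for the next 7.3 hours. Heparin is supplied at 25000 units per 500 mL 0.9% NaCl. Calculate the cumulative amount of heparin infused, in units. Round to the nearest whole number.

15915 units

Concentration = 25000 units ÷ 500 mL = 50 units/mL
Stage 1: 28 mL/hr × 1.2 hr = 33.6 mL → 33.6 mL × 50 units/mL = 1680 units
Stage 2: 39 mL/hr × 7.3 hr = 284.7 mL → 284.7 mL × 50 units/mL = 14235 units
Total = 1680 + 14235 = 15915 units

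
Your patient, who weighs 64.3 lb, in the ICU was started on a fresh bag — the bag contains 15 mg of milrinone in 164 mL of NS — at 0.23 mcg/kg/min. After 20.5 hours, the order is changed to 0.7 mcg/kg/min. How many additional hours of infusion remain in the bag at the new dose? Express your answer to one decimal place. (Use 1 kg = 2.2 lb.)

5.5 hours

Initial rate:
Weight = 64.3 lb ÷ 2.2 lb/kg = 29.22727 kg
Dose = 0.23 mcg/kg/min × 29.22727 kg = 6.722273 mcg/min
6.722273 mcg/min × 60 min/hr = 403.3364 mcg/hr
Concentration = 15 mg ÷ 164 mL = 0.09146341 mg/mL = 91.46341 mcg/mL
Rate = 403.3364 mcg/hr ÷ 91.46341 mcg/mL = 4.409811 mL/hr
Volume infused so far = 4.409811 mL/hr × 20.5 hr = 90.40112 mL
Volume remaining = 164 − 90.40112 = 73.59888 mL
New rate:
Dose = 0.7 mcg/kg/min × 29.22727 kg = 20.45909 mcg/min
20.45909 mcg/min × 60 min/hr = 1227.545 mcg/hr
Rate = 1227.545 mcg/hr ÷ 91.46341 mcg/mL = 13.42116 mL/hr
Time remaining = 73.59888 mL ÷ 13.42116 mL/hr = 5.483792 hr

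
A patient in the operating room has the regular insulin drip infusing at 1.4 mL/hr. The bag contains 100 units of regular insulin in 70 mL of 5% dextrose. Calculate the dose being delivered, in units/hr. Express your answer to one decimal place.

2.0 units/hr

Concentration = 100 units ÷ 70 mL = 1.428571 units/mL
Drug rate = 1.4 mL/hr × 1.428571 units/mL = 2 units/hr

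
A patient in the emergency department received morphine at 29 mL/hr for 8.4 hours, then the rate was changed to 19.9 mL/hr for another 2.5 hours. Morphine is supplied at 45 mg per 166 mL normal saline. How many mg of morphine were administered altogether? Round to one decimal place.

79.5 mg

Concentration = 45 mg ÷ 166 mL = 0.2710843 mg/mL
Stage 1: 29 mL/hr × 8.4 hr = 243.6 mL → 243.6 mL × 0.2710843 mg/mL = 66.03614 mg
Stage 2: 19.9 mL/hr × 2.5 hr = 49.75 mL → 49.75 mL × 0.2710843 mg/mL = 13.48645 mg
Total = 66.03614 + 13.48645 = 79.52259 mg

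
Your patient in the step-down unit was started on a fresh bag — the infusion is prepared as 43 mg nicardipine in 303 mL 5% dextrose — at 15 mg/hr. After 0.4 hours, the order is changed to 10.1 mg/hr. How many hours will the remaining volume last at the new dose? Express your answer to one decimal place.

Initial rate:
Concentration = 43 mg ÷ 303 mL = 0.1419142 mg/mL
Rate = 15 mg/hr ÷ 0.1419142 mg/mL = 105.6977 mL/hr
Volume infused so far = 105.6977 mL/hr × 0.4 hr = 42.27907 mL
Volume remaining = 303 − 42.27907 = 260.7209 mL
New rate:
Rate = 10.1 mg/hr ÷ 0.1419142 mg/mL = 71.16977 mL/hr
Time remaining = 260.7209 mL ÷ 71.16977 mL/hr = 3.663366 hr

3.7 hours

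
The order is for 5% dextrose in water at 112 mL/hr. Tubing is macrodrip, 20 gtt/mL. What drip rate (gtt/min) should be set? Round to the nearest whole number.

37 gtt/min

112 mL/hr ÷ 60 min/hr = 1.866667 mL/min
1.866667 mL/min × 20 gtt/mL = 37.33333 gtt/min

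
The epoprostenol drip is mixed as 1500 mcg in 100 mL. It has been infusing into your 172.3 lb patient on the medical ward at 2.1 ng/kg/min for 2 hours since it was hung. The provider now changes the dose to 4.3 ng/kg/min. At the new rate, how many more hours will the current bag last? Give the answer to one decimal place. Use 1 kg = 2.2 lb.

Initial rate:
Weight = 172.3 lb ÷ 2.2 lb/kg = 78.31818 kg
Dose = 2.1 ng/kg/min × 78.31818 kg = 164.4682 ng/min
164.4682 ng/min × 60 min/hr = 9868.091 ng/hr
Concentration = 1500 mcg ÷ 100 mL = 15 mcg/mL = 15000 ng/mL
Rate = 9868.091 ng/hr ÷ 15000 ng/mL = 0.6578727 mL/hr
Volume infused so far = 0.6578727 mL/hr × 2 hr = 1.315745 mL
Volume remaining = 100 − 1.315745 = 98.68425 mL
New rate:
Dose = 4.3 ng/kg/min × 78.31818 kg = 336.7682 ng/min
336.7682 ng/min × 60 min/hr = 20206.09 ng/hr
Rate = 20206.09 ng/hr ÷ 15000 ng/mL = 1.347073 mL/hr
Time remaining = 98.68425 mL ÷ 1.347073 mL/hr = 73.2583 hr

73.3 hours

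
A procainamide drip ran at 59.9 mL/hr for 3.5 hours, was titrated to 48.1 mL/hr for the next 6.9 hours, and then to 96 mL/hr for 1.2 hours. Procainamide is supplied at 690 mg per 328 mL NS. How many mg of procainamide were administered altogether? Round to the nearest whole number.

1382 mg

Concentration = 690 mg ÷ 328 mL = 2.103659 mg/mL
Stage 1: 59.9 mL/hr × 3.5 hr = 209.65 mL → 209.65 mL × 2.103659 mg/mL = 441.032 mg
Stage 2: 48.1 mL/hr × 6.9 hr = 331.89 mL → 331.89 mL × 2.103659 mg/mL = 698.1832 mg
Stage 3: 96 mL/hr × 1.2 hr = 115.2 mL → 115.2 mL × 2.103659 mg/mL = 242.3415 mg
Total = 441.032 + 698.1832 + 242.3415 = 1381.557 mg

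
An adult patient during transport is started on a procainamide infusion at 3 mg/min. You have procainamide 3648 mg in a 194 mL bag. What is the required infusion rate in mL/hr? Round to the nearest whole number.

3 mg/min × 60 min/hr = 180 mg/hr
Concentration = 3648 mg ÷ 194 mL = 18.80412 mg/mL
Rate = 180 mg/hr ÷ 18.80412 mg/mL = 9.572368 mL/hr

10 mL/hr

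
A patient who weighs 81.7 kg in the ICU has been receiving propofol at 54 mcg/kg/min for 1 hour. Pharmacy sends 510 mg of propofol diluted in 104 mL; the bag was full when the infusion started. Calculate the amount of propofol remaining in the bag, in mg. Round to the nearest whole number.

Dose = 54 mcg/kg/min × 81.7 kg = 4411.8 mcg/min
4411.8 mcg/min × 60 min/hr = 264708 mcg/hr
Concentration = 510 mg ÷ 104 mL = 4.903846 mg/mL = 4903.846 mcg/mL
Rate = 264708 mcg/hr ÷ 4903.846 mcg/mL = 53.97967 mL/hr
Volume infused = 53.97967 mL/hr × 1 hr = 53.97967 mL
Volume remaining = 104 − 53.97967 = 50.02033 mL
Drug remaining = 50.02033 mL × 4903.846 mcg/mL = 245292 mcg = 245.292 mg

245 mg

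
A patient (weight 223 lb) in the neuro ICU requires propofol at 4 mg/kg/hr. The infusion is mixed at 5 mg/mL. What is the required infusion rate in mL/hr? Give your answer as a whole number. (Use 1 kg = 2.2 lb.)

81 mL/hr

Weight = 223 lb ÷ 2.2 lb/kg = 101.3636 kg
Dose = 4 mg/kg/hr × 101.3636 kg = 405.4545 mg/hr
Rate = 405.4545 mg/hr ÷ 5 mg/mL = 81.09091 mL/hr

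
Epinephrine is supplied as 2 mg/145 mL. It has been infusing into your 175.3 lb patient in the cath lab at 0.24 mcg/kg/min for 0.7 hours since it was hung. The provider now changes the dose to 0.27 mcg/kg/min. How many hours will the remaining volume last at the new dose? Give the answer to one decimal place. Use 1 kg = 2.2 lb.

0.9 hours

Initial rate:
Weight = 175.3 lb ÷ 2.2 lb/kg = 79.68182 kg
Dose = 0.24 mcg/kg/min × 79.68182 kg = 19.12364 mcg/min
19.12364 mcg/min × 60 min/hr = 1147.418 mcg/hr
Concentration = 2 mg ÷ 145 mL = 0.0137931 mg/mL = 13.7931 mcg/mL
Rate = 1147.418 mcg/hr ÷ 13.7931 mcg/mL = 83.18782 mL/hr
Volume infused so far = 83.18782 mL/hr × 0.7 hr = 58.23147 mL
Volume remaining = 145 − 58.23147 = 86.76853 mL
New rate:
Dose = 0.27 mcg/kg/min × 79.68182 kg = 21.51409 mcg/min
21.51409 mcg/min × 60 min/hr = 1290.845 mcg/hr
Rate = 1290.845 mcg/hr ÷ 13.7931 mcg/mL = 93.5863 mL/hr
Time remaining = 86.76853 mL ÷ 93.5863 mL/hr = 0.9271499 hr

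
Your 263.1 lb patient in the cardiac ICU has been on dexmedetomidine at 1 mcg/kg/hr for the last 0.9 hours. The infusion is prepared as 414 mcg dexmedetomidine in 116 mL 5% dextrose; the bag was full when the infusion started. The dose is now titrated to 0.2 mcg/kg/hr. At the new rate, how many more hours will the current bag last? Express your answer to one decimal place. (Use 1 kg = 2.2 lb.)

12.8 hours

Initial rate:
Weight = 263.1 lb ÷ 2.2 lb/kg = 119.5909 kg
Dose = 1 mcg/kg/hr × 119.5909 kg = 119.5909 mcg/hr
Concentration = 414 mcg ÷ 116 mL = 3.568966 mcg/mL
Rate = 119.5909 mcg/hr ÷ 3.568966 mcg/mL = 33.50856 mL/hr
Volume infused so far = 33.50856 mL/hr × 0.9 hr = 30.15771 mL
Volume remaining = 116 − 30.15771 = 85.84229 mL
New rate:
Dose = 0.2 mcg/kg/hr × 119.5909 kg = 23.91818 mcg/hr
Rate = 23.91818 mcg/hr ÷ 3.568966 mcg/mL = 6.701713 mL/hr
Time remaining = 85.84229 mL ÷ 6.701713 mL/hr = 12.80901 hr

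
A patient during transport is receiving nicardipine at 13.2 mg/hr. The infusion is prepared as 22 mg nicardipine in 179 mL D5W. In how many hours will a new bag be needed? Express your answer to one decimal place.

1.7 hours

Concentration = 22 mg ÷ 179 mL = 0.122905 mg/mL
Rate = 13.2 mg/hr ÷ 0.122905 mg/mL = 107.4 mL/hr
Duration = 179 mL ÷ 107.4 mL/hr = 1.666667 hr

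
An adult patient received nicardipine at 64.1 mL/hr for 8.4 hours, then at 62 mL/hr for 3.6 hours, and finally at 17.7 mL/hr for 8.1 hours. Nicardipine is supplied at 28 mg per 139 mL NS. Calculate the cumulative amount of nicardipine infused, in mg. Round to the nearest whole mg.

Concentration = 28 mg ÷ 139 mL = 0.2014388 mg/mL
Stage 1: 64.1 mL/hr × 8.4 hr = 538.44 mL → 538.44 mL × 0.2014388 mg/mL = 108.4627 mg
Stage 2: 62 mL/hr × 3.6 hr = 223.2 mL → 223.2 mL × 0.2014388 mg/mL = 44.96115 mg
Stage 3: 17.7 mL/hr × 8.1 hr = 143.37 mL → 143.37 mL × 0.2014388 mg/mL = 28.88029 mg
Total = 108.4627 + 44.96115 + 28.88029 = 182.3042 mg

182 mg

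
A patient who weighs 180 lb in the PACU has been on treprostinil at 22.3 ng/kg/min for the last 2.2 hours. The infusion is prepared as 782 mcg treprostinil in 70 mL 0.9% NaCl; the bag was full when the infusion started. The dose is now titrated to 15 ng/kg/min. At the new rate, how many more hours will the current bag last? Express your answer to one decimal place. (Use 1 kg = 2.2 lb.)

7.3 hours

Initial rate:
Weight = 180 lb ÷ 2.2 lb/kg = 81.81818 kg
Dose = 22.3 ng/kg/min × 81.81818 kg = 1824.545 ng/min
1824.545 ng/min × 60 min/hr = 109472.7 ng/hr
Concentration = 782 mcg ÷ 70 mL = 11.17143 mcg/mL = 11171.43 ng/mL
Rate = 109472.7 ng/hr ÷ 11171.43 ng/mL = 9.799349 mL/hr
Volume infused so far = 9.799349 mL/hr × 2.2 hr = 21.55857 mL
Volume remaining = 70 − 21.55857 = 48.44143 mL
New rate:
Dose = 15 ng/kg/min × 81.81818 kg = 1227.273 ng/min
1227.273 ng/min × 60 min/hr = 73636.36 ng/hr
Rate = 73636.36 ng/hr ÷ 11171.43 ng/mL = 6.59149 mL/hr
Time remaining = 48.44143 mL ÷ 6.59149 mL/hr = 7.349086 hr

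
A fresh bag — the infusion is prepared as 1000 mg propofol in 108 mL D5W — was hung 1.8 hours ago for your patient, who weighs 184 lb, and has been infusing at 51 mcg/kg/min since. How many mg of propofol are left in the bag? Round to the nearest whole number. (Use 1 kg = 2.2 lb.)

Weight = 184 lb ÷ 2.2 lb/kg = 83.63636 kg
Dose = 51 mcg/kg/min × 83.63636 kg = 4265.455 mcg/min
4265.455 mcg/min × 60 min/hr = 255927.3 mcg/hr
Concentration = 1000 mg ÷ 108 mL = 9.259259 mg/mL = 9259.259 mcg/mL
Rate = 255927.3 mcg/hr ÷ 9259.259 mcg/mL = 27.64015 mL/hr
Volume infused = 27.64015 mL/hr × 1.8 hr = 49.75226 mL
Volume remaining = 108 − 49.75226 = 58.24774 mL
Drug remaining = 58.24774 mL × 9259.259 mcg/mL = 539330.9 mcg = 539.3309 mg

539 mg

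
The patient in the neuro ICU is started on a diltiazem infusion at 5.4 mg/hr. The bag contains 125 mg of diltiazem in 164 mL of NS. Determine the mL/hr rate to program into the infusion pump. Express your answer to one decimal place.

7.1 mL/hr

Concentration = 125 mg ÷ 164 mL = 0.7621951 mg/mL
Rate = 5.4 mg/hr ÷ 0.7621951 mg/mL = 7.0848 mL/hr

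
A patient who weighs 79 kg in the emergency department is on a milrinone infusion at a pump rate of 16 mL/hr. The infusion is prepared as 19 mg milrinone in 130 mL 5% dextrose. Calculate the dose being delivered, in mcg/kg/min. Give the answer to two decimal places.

0.49 mcg/kg/min

Concentration = 19 mg ÷ 130 mL = 0.1461538 mg/mL = 146.1538 mcg/mL
Drug rate = 16 mL/hr × 146.1538 mcg/mL = 2338.462 mcg/hr
2338.462 mcg/hr ÷ 60 min/hr = 38.97436 mcg/min
38.97436 mcg/min ÷ 79 kg = 0.4933463 mcg/kg/min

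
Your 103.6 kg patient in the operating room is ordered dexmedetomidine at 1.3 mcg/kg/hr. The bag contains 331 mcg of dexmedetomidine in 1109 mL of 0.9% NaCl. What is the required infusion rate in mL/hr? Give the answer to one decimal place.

451.2 mL/hr

Dose = 1.3 mcg/kg/hr × 103.6 kg = 134.68 mcg/hr
Concentration = 331 mcg ÷ 1109 mL = 0.2984671 mcg/mL
Rate = 134.68 mcg/hr ÷ 0.2984671 mcg/mL = 451.239 mL/hr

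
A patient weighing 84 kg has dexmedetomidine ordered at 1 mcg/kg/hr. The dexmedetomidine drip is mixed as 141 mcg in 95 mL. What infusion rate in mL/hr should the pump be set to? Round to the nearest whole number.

57 mL/hr

Dose = 1 mcg/kg/hr × 84 kg = 84 mcg/hr
Concentration = 141 mcg ÷ 95 mL = 1.484211 mcg/mL
Rate = 84 mcg/hr ÷ 1.484211 mcg/mL = 56.59574 mL/hr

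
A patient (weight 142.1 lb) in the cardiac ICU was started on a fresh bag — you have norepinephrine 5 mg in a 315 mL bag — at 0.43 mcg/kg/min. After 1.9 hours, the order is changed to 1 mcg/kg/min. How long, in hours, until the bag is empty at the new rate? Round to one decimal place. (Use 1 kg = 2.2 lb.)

Initial rate:
Weight = 142.1 lb ÷ 2.2 lb/kg = 64.59091 kg
Dose = 0.43 mcg/kg/min × 64.59091 kg = 27.77409 mcg/min
27.77409 mcg/min × 60 min/hr = 1666.445 mcg/hr
Concentration = 5 mg ÷ 315 mL = 0.01587302 mg/mL = 15.87302 mcg/mL
Rate = 1666.445 mcg/hr ÷ 15.87302 mcg/mL = 104.9861 mL/hr
Volume infused so far = 104.9861 mL/hr × 1.9 hr = 199.4735 mL
Volume remaining = 315 − 199.4735 = 115.5265 mL
New rate:
Dose = 1 mcg/kg/min × 64.59091 kg = 64.59091 mcg/min
64.59091 mcg/min × 60 min/hr = 3875.455 mcg/hr
Rate = 3875.455 mcg/hr ÷ 15.87302 mcg/mL = 244.1536 mL/hr
Time remaining = 115.5265 mL ÷ 244.1536 mL/hr = 0.4731712 hr

0.5 hours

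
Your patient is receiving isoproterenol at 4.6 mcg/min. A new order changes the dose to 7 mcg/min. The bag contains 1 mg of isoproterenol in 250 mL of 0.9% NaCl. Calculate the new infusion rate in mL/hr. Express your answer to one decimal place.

105.0 mL/hr

7 mcg/min × 60 min/hr = 420 mcg/hr
Concentration = 1 mg ÷ 250 mL = 0.004 mg/mL = 4 mcg/mL
Rate = 420 mcg/hr ÷ 4 mcg/mL = 105 mL/hr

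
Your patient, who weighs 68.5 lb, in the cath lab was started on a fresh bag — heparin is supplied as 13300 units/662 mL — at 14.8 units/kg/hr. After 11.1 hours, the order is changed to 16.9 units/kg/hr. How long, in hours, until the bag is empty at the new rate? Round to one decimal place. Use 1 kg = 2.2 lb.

15.6 hours

Initial rate:
Weight = 68.5 lb ÷ 2.2 lb/kg = 31.13636 kg
Dose = 14.8 units/kg/hr × 31.13636 kg = 460.8182 units/hr
Concentration = 13300 units ÷ 662 mL = 20.09063 units/mL
Rate = 460.8182 units/hr ÷ 20.09063 units/mL = 22.93697 mL/hr
Volume infused so far = 22.93697 mL/hr × 11.1 hr = 254.6003 mL
Volume remaining = 662 − 254.6003 = 407.3997 mL
New rate:
Dose = 16.9 units/kg/hr × 31.13636 kg = 526.2045 units/hr
Rate = 526.2045 units/hr ÷ 20.09063 units/mL = 26.19153 mL/hr
Time remaining = 407.3997 mL ÷ 26.19153 mL/hr = 15.55463 hr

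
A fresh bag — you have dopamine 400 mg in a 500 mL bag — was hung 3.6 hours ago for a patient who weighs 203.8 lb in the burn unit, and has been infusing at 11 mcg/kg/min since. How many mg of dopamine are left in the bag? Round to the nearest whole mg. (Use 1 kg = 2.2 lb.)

Weight = 203.8 lb ÷ 2.2 lb/kg = 92.63636 kg
Dose = 11 mcg/kg/min × 92.63636 kg = 1019 mcg/min
1019 mcg/min × 60 min/hr = 61140 mcg/hr
Concentration = 400 mg ÷ 500 mL = 0.8 mg/mL = 800 mcg/mL
Rate = 61140 mcg/hr ÷ 800 mcg/mL = 76.425 mL/hr
Volume infused = 76.425 mL/hr × 3.6 hr = 275.13 mL
Volume remaining = 500 − 275.13 = 224.87 mL
Drug remaining = 224.87 mL × 800 mcg/mL = 179896 mcg = 179.896 mg

180 mg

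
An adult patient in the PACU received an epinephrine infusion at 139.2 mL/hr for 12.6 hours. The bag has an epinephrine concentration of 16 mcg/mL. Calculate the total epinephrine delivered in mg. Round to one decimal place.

28.1 mg

Drug rate = 139.2 mL/hr × 16 mcg/mL = 2227.2 mcg/hr
Total = 2227.2 mcg/hr × 12.6 hr = 28062.72 mcg = 28.06272 mg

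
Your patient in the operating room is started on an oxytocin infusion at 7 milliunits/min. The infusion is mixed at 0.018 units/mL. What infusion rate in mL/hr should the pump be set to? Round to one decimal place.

7 milliunits/min × 60 min/hr = 420 milliunits/hr
Concentration = 0.018 units/mL = 18 milliunits/mL
Rate = 420 milliunits/hr ÷ 18 milliunits/mL = 23.33333 mL/hr

23.3 mL/hr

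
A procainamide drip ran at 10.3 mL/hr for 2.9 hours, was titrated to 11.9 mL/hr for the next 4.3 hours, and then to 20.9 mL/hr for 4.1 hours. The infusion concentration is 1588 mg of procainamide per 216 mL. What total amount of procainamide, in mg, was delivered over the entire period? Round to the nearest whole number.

1226 mg

Concentration = 1588 mg ÷ 216 mL = 7.351852 mg/mL
Stage 1: 10.3 mL/hr × 2.9 hr = 29.87 mL → 29.87 mL × 7.351852 mg/mL = 219.5998 mg
Stage 2: 11.9 mL/hr × 4.3 hr = 51.17 mL → 51.17 mL × 7.351852 mg/mL = 376.1943 mg
Stage 3: 20.9 mL/hr × 4.1 hr = 85.69 mL → 85.69 mL × 7.351852 mg/mL = 629.9802 mg
Total = 219.5998 + 376.1943 + 629.9802 = 1225.774 mg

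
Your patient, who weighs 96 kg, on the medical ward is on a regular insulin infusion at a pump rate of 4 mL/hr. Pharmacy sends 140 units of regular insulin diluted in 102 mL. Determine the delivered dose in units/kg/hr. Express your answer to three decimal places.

0.057 units/kg/hr

Concentration = 140 units ÷ 102 mL = 1.372549 units/mL
Drug rate = 4 mL/hr × 1.372549 units/mL = 5.490196 units/hr
5.490196 units/hr ÷ 96 kg = 0.05718954 units/kg/hr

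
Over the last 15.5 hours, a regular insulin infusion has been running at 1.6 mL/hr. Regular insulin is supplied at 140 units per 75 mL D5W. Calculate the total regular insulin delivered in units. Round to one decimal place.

46.3 units

Concentration = 140 units ÷ 75 mL = 1.866667 units/mL
Drug rate = 1.6 mL/hr × 1.866667 units/mL = 2.986667 units/hr
Total = 2.986667 units/hr × 15.5 hr = 46.29333 units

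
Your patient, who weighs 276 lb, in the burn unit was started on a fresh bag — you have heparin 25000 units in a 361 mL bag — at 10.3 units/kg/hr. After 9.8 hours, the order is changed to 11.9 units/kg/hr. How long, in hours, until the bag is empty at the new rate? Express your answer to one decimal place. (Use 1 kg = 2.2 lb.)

Initial rate:
Weight = 276 lb ÷ 2.2 lb/kg = 125.4545 kg
Dose = 10.3 units/kg/hr × 125.4545 kg = 1292.182 units/hr
Concentration = 25000 units ÷ 361 mL = 69.25208 units/mL
Rate = 1292.182 units/hr ÷ 69.25208 units/mL = 18.65911 mL/hr
Volume infused so far = 18.65911 mL/hr × 9.8 hr = 182.8592 mL
Volume remaining = 361 − 182.8592 = 178.1408 mL
New rate:
Dose = 11.9 units/kg/hr × 125.4545 kg = 1492.909 units/hr
Rate = 1492.909 units/hr ÷ 69.25208 units/mL = 21.55761 mL/hr
Time remaining = 178.1408 mL ÷ 21.55761 mL/hr = 8.263476 hr

8.3 hours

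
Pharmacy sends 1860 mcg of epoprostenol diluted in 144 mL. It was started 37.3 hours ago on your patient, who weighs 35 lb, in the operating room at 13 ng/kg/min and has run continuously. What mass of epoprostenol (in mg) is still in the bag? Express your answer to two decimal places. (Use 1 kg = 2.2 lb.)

Weight = 35 lb ÷ 2.2 lb/kg = 15.90909 kg
Dose = 13 ng/kg/min × 15.90909 kg = 206.8182 ng/min
206.8182 ng/min × 60 min/hr = 12409.09 ng/hr
Concentration = 1860 mcg ÷ 144 mL = 12.91667 mcg/mL = 12916.67 ng/mL
Rate = 12409.09 ng/hr ÷ 12916.67 ng/mL = 0.9607038 mL/hr
Volume infused = 0.9607038 mL/hr × 37.3 hr = 35.83425 mL
Volume remaining = 144 − 35.83425 = 108.1657 mL
Drug remaining = 108.1657 mL × 12916.67 ng/mL = 1397141 ng = 1.397141 mg

1.40 mg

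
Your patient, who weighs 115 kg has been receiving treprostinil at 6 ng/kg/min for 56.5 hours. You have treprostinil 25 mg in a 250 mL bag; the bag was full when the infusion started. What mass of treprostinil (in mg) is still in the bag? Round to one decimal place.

22.7 mg

Dose = 6 ng/kg/min × 115 kg = 690 ng/min
690 ng/min × 60 min/hr = 41400 ng/hr
Concentration = 25 mg ÷ 250 mL = 0.1 mg/mL = 100000 ng/mL
Rate = 41400 ng/hr ÷ 100000 ng/mL = 0.414 mL/hr
Volume infused = 0.414 mL/hr × 56.5 hr = 23.391 mL
Volume remaining = 250 − 23.391 = 226.609 mL
Drug remaining = 226.609 mL × 100000 ng/mL = 22660900 ng = 22.6609 mg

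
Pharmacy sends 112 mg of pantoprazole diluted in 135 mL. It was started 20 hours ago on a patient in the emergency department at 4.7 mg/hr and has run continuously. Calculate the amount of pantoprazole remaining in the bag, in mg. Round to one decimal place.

Concentration = 112 mg ÷ 135 mL = 0.8296296 mg/mL
Rate = 4.7 mg/hr ÷ 0.8296296 mg/mL = 5.665179 mL/hr
Volume infused = 5.665179 mL/hr × 20 hr = 113.3036 mL
Volume remaining = 135 − 113.3036 = 21.69643 mL
Drug remaining = 21.69643 mL × 0.8296296 mg/mL = 18 mg

18.0 mg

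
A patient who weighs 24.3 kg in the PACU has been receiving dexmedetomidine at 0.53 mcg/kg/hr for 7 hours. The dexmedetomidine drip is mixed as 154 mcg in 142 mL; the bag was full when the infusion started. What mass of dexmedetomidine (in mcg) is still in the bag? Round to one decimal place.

63.8 mcg

Dose = 0.53 mcg/kg/hr × 24.3 kg = 12.879 mcg/hr
Concentration = 154 mcg ÷ 142 mL = 1.084507 mcg/mL
Rate = 12.879 mcg/hr ÷ 1.084507 mcg/mL = 11.87544 mL/hr
Volume infused = 11.87544 mL/hr × 7 hr = 83.12809 mL
Volume remaining = 142 − 83.12809 = 58.87191 mL
Drug remaining = 58.87191 mL × 1.084507 mcg/mL = 63.847 mcg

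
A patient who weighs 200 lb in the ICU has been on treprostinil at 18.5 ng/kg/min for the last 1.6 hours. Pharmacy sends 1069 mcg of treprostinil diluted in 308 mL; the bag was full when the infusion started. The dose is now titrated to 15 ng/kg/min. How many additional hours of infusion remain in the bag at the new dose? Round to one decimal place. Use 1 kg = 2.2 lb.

Initial rate:
Weight = 200 lb ÷ 2.2 lb/kg = 90.90909 kg
Dose = 18.5 ng/kg/min × 90.90909 kg = 1681.818 ng/min
1681.818 ng/min × 60 min/hr = 100909.1 ng/hr
Concentration = 1069 mcg ÷ 308 mL = 3.470779 mcg/mL = 3470.779 ng/mL
Rate = 100909.1 ng/hr ÷ 3470.779 ng/mL = 29.0739 mL/hr
Volume infused so far = 29.0739 mL/hr × 1.6 hr = 46.51824 mL
Volume remaining = 308 − 46.51824 = 261.4818 mL
New rate:
Dose = 15 ng/kg/min × 90.90909 kg = 1363.636 ng/min
1363.636 ng/min × 60 min/hr = 81818.18 ng/hr
Rate = 81818.18 ng/hr ÷ 3470.779 ng/mL = 23.57343 mL/hr
Time remaining = 261.4818 mL ÷ 23.57343 mL/hr = 11.09222 hr

11.1 hours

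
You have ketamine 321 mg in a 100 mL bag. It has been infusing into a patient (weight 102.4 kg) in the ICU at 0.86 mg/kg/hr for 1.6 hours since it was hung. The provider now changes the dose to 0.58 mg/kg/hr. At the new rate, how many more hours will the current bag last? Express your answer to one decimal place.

3.0 hours

Initial rate:
Dose = 0.86 mg/kg/hr × 102.4 kg = 88.064 mg/hr
Concentration = 321 mg ÷ 100 mL = 3.21 mg/mL
Rate = 88.064 mg/hr ÷ 3.21 mg/mL = 27.43427 mL/hr
Volume infused so far = 27.43427 mL/hr × 1.6 hr = 43.89483 mL
Volume remaining = 100 − 43.89483 = 56.10517 mL
New rate:
Dose = 0.58 mg/kg/hr × 102.4 kg = 59.392 mg/hr
Rate = 59.392 mg/hr ÷ 3.21 mg/mL = 18.50218 mL/hr
Time remaining = 56.10517 mL ÷ 18.50218 mL/hr = 3.032355 hr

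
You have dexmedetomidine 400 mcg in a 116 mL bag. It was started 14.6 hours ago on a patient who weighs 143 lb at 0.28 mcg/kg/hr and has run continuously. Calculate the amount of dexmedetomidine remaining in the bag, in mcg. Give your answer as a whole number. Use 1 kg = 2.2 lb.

134 mcg

Weight = 143 lb ÷ 2.2 lb/kg = 65 kg
Dose = 0.28 mcg/kg/hr × 65 kg = 18.2 mcg/hr
Concentration = 400 mcg ÷ 116 mL = 3.448276 mcg/mL
Rate = 18.2 mcg/hr ÷ 3.448276 mcg/mL = 5.278 mL/hr
Volume infused = 5.278 mL/hr × 14.6 hr = 77.0588 mL
Volume remaining = 116 − 77.0588 = 38.9412 mL
Drug remaining = 38.9412 mL × 3.448276 mcg/mL = 134.28 mcg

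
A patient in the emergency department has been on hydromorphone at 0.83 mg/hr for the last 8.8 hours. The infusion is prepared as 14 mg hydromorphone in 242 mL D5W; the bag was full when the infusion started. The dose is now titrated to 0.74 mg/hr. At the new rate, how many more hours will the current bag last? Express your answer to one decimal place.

9.0 hours

Initial rate:
Concentration = 14 mg ÷ 242 mL = 0.05785124 mg/mL
Rate = 0.83 mg/hr ÷ 0.05785124 mg/mL = 14.34714 mL/hr
Volume infused so far = 14.34714 mL/hr × 8.8 hr = 126.2549 mL
Volume remaining = 242 − 126.2549 = 115.7451 mL
New rate:
Rate = 0.74 mg/hr ÷ 0.05785124 mg/mL = 12.79143 mL/hr
Time remaining = 115.7451 mL ÷ 12.79143 mL/hr = 9.048649 hr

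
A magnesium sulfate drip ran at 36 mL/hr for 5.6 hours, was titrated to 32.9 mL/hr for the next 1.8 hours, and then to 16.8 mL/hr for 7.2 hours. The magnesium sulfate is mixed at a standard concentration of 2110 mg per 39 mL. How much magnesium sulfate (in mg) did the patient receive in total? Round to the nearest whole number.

20655 mg

Concentration = 2110 mg ÷ 39 mL = 54.10256 mg/mL
Stage 1: 36 mL/hr × 5.6 hr = 201.6 mL → 201.6 mL × 54.10256 mg/mL = 10907.08 mg
Stage 2: 32.9 mL/hr × 1.8 hr = 59.22 mL → 59.22 mL × 54.10256 mg/mL = 3203.954 mg
Stage 3: 16.8 mL/hr × 7.2 hr = 120.96 mL → 120.96 mL × 54.10256 mg/mL = 6544.246 mg
Total = 10907.08 + 3203.954 + 6544.246 = 20655.28 mg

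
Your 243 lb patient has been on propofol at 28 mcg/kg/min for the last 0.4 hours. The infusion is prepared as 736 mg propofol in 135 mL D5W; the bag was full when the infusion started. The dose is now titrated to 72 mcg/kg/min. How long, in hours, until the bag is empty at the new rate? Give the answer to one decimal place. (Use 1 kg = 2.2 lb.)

Initial rate:
Weight = 243 lb ÷ 2.2 lb/kg = 110.4545 kg
Dose = 28 mcg/kg/min × 110.4545 kg = 3092.727 mcg/min
3092.727 mcg/min × 60 min/hr = 185563.6 mcg/hr
Concentration = 736 mg ÷ 135 mL = 5.451852 mg/mL = 5451.852 mcg/mL
Rate = 185563.6 mcg/hr ÷ 5451.852 mcg/mL = 34.03681 mL/hr
Volume infused so far = 34.03681 mL/hr × 0.4 hr = 13.61472 mL
Volume remaining = 135 − 13.61472 = 121.3853 mL
New rate:
Dose = 72 mcg/kg/min × 110.4545 kg = 7952.727 mcg/min
7952.727 mcg/min × 60 min/hr = 477163.6 mcg/hr
Rate = 477163.6 mcg/hr ÷ 5451.852 mcg/mL = 87.52322 mL/hr
Time remaining = 121.3853 mL ÷ 87.52322 mL/hr = 1.386892 hr

1.4 hours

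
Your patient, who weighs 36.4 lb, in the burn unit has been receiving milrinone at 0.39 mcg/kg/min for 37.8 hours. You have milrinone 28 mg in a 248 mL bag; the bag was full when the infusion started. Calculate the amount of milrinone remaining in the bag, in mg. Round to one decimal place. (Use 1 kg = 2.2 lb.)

Weight = 36.4 lb ÷ 2.2 lb/kg = 16.54545 kg
Dose = 0.39 mcg/kg/min × 16.54545 kg = 6.452727 mcg/min
6.452727 mcg/min × 60 min/hr = 387.1636 mcg/hr
Concentration = 28 mg ÷ 248 mL = 0.1129032 mg/mL = 112.9032 mcg/mL
Rate = 387.1636 mcg/hr ÷ 112.9032 mcg/mL = 3.429164 mL/hr
Volume infused = 3.429164 mL/hr × 37.8 hr = 129.6224 mL
Volume remaining = 248 − 129.6224 = 118.3776 mL
Drug remaining = 118.3776 mL × 112.9032 mcg/mL = 13365.21 mcg = 13.36521 mg

13.4 mg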